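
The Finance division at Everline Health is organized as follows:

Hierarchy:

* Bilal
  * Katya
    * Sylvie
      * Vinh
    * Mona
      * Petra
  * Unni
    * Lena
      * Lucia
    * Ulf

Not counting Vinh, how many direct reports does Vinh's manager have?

Vinh reports to Sylvie, and Sylvie has no other direct reports. Vinh has 0 peers.

0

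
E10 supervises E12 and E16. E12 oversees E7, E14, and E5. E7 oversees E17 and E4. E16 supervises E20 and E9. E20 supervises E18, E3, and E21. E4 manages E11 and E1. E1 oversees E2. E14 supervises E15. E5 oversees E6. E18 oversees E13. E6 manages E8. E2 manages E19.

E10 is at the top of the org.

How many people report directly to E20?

E20 directly manages E18, E3, E21. That is 3 direct reports.

3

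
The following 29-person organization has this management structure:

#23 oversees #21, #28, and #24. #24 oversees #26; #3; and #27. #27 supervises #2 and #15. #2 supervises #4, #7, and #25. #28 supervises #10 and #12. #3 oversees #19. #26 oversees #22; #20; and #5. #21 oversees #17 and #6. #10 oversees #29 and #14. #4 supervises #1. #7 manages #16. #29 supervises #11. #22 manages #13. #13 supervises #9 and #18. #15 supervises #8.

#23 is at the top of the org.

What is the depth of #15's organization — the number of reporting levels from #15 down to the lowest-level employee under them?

The longest chain under #15 runs #15 → #8, which is 1 level below #15.

1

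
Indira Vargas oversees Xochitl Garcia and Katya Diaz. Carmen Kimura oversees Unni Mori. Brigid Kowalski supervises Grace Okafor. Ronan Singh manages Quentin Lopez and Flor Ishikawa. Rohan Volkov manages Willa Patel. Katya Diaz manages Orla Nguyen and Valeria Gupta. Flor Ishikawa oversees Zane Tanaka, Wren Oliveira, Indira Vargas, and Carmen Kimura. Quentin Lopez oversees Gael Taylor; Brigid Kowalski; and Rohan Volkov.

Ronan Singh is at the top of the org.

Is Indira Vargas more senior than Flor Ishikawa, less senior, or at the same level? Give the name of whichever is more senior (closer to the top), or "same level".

Flor Ishikawa

Indira Vargas is 2 levels below Ronan Singh; Flor Ishikawa is 1. Flor Ishikawa is higher.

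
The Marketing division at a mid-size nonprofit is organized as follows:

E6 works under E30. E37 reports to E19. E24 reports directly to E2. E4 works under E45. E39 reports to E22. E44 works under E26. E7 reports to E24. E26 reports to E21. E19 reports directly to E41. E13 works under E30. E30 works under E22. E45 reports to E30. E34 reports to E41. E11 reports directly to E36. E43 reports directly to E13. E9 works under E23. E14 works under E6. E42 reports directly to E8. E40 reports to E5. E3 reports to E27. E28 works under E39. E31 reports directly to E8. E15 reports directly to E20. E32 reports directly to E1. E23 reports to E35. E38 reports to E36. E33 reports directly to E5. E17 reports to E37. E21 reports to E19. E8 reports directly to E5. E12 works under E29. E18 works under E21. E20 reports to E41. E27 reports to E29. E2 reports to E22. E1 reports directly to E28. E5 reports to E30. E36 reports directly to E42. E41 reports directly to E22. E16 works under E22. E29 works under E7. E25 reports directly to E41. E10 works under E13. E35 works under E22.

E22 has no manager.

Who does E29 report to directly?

E29 reports directly to E7.

E7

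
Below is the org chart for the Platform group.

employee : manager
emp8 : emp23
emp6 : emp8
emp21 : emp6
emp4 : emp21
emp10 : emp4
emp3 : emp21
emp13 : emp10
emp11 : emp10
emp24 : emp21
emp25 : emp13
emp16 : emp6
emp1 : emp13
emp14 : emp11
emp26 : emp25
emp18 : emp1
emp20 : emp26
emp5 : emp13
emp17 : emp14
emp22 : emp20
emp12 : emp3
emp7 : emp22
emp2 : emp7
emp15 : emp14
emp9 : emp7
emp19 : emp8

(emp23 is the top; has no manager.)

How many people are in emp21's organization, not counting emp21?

emp21 directly manages emp4, emp3, emp24. Under emp4: emp10, emp11, emp14, emp15, emp17, emp13, emp5, emp1, emp18, emp25, emp26, emp20, emp22, emp7, emp9, emp2 (16). Under emp3: emp12 (1). emp24 has no reports. So emp21's organization is 3 direct reports plus everyone under them: 17 + 2 + 1 = 20.

20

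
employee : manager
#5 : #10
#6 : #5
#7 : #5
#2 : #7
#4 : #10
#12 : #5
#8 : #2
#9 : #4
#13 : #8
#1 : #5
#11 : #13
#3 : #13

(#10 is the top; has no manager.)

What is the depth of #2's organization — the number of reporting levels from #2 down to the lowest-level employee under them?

3

The longest chain under #2 runs #2 → #8 → #13 → #3, which is 3 levels below #2.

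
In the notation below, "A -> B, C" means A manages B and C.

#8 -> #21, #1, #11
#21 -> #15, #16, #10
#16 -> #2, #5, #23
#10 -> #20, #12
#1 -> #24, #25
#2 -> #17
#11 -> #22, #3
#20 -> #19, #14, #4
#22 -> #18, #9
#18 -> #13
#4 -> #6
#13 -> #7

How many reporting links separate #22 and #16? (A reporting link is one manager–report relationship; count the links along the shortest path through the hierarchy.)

#22 is 2 levels below #8, and #16 is 2 levels below #8 (their lowest common manager). The shortest path runs up from #22 to #8 and back down to #16: 2 + 2 = 4 links.

4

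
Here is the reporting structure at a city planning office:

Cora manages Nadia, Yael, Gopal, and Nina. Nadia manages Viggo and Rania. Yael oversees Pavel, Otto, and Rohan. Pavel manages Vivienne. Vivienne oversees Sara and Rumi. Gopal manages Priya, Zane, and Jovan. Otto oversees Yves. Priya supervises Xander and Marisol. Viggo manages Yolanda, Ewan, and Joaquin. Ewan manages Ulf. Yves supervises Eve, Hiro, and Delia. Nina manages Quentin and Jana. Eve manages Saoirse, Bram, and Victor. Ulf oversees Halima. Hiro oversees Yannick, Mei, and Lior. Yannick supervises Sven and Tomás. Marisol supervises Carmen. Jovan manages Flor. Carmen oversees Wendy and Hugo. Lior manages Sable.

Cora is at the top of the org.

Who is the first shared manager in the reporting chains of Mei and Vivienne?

Yael

Mei's chain of managers is Hiro, Yves, Otto, Yael, Cora. Vivienne's chain of managers is Pavel, Yael, Cora. The first manager that appears in both chains is Yael.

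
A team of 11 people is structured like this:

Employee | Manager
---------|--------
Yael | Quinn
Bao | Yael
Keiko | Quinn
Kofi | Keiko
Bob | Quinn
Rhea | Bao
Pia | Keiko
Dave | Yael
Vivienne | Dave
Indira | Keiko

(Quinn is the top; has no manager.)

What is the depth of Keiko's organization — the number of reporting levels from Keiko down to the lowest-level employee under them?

The longest chain under Keiko runs Keiko → Indira, which is 1 level below Keiko.

1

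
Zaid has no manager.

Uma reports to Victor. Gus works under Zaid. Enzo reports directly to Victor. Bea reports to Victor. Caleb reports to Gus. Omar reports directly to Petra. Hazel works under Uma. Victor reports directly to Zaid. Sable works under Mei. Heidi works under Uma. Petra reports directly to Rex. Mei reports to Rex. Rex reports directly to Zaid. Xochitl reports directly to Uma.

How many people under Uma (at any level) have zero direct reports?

The people in Uma's organization with no one reporting to them are Heidi, Xochitl, Hazel. That is 3.

3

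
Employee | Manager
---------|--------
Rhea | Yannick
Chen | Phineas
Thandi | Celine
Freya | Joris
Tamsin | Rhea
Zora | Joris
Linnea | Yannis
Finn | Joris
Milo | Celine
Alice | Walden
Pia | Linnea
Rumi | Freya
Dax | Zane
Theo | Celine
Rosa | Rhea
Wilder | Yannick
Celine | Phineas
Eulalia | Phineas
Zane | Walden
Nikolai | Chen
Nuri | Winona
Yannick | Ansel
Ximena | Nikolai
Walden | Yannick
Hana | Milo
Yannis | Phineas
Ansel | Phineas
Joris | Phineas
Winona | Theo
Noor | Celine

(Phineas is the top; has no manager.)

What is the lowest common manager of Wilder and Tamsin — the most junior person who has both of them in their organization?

Wilder's chain of managers is Yannick, Ansel, Phineas. Tamsin's chain of managers is Rhea, Yannick, Ansel, Phineas. The first manager that appears in both chains is Yannick.

Yannick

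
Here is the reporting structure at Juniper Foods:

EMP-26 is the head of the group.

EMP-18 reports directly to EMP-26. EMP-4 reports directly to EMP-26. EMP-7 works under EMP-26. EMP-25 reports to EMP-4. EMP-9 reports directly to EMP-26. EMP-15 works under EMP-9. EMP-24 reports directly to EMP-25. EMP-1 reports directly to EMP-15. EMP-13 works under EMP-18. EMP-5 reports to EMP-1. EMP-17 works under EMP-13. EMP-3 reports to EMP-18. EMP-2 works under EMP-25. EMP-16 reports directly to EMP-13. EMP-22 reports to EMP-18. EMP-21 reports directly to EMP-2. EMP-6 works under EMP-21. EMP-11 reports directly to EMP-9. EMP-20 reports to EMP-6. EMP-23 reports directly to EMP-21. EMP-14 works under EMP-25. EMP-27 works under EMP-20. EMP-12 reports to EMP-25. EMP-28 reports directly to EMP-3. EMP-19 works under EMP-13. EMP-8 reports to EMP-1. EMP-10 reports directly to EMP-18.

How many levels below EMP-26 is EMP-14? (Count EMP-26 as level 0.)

Chain from EMP-14 up to EMP-26: EMP-14 → EMP-25 → EMP-4 → EMP-26. That is 3 steps up, so EMP-14 is 3 levels below EMP-26.

3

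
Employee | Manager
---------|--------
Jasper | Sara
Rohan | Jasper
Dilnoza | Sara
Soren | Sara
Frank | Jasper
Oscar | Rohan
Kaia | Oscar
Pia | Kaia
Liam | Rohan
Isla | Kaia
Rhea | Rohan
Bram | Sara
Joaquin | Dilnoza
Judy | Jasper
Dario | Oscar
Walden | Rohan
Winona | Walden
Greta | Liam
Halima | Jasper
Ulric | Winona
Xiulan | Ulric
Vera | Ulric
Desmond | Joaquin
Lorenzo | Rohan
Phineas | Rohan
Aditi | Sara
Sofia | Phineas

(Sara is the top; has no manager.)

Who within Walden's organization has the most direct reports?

Direct-report counts within Walden's organization: Walden has 1; Winona has 1; Ulric has 2. The largest is 2, held by Ulric.

Ulric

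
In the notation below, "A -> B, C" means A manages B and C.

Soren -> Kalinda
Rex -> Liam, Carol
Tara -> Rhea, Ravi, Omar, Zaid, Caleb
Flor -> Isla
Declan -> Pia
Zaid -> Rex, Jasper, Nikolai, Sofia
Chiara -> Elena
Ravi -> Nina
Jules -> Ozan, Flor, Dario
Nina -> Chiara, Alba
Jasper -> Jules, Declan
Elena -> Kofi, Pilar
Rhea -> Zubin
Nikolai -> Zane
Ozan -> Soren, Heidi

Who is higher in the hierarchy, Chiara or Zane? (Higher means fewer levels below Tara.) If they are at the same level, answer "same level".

Both Chiara and Zane are 3 levels below Tara.

same level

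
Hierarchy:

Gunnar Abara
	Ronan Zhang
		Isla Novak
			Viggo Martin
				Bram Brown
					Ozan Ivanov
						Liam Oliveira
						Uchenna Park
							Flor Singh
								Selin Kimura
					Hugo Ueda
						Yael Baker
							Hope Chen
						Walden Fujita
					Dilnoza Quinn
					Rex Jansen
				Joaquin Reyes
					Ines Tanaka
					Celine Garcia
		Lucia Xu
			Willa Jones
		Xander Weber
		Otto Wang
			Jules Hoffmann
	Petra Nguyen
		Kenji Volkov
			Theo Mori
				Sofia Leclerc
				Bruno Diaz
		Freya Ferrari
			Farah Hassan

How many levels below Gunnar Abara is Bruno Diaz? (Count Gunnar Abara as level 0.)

Chain from Bruno Diaz up to Gunnar Abara: Bruno Diaz → Theo Mori → Kenji Volkov → Petra Nguyen → Gunnar Abara. That is 4 steps up, so Bruno Diaz is 4 levels below Gunnar Abara.

4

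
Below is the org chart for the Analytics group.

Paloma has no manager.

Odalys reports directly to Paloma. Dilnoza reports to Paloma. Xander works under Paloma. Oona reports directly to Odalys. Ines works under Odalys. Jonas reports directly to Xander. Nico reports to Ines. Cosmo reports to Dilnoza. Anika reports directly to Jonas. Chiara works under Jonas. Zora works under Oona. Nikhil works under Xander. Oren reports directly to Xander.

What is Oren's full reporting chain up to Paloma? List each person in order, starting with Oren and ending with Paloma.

Oren reports to Xander. Xander reports to Paloma. Paloma is at the top.

Oren -> Xander -> Paloma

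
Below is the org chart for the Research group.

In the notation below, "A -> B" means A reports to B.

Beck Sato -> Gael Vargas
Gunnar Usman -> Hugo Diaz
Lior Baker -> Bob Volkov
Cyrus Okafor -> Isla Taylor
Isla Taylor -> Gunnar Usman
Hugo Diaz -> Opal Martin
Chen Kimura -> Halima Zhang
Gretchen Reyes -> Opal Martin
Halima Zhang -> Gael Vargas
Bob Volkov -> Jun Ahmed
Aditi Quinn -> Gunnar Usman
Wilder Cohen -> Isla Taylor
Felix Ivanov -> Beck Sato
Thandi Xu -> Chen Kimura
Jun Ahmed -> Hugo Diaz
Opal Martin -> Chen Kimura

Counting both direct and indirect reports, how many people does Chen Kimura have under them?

12

Chen Kimura directly manages Opal Martin, Thandi Xu. Under Opal Martin: Gretchen Reyes, Hugo Diaz, Jun Ahmed, Bob Volkov, Lior Baker, Gunnar Usman, Aditi Quinn, Isla Taylor, Cyrus Okafor, Wilder Cohen (10). Thandi Xu has no reports. So Chen Kimura's organization is 2 direct reports plus everyone under them: 11 + 1 = 12.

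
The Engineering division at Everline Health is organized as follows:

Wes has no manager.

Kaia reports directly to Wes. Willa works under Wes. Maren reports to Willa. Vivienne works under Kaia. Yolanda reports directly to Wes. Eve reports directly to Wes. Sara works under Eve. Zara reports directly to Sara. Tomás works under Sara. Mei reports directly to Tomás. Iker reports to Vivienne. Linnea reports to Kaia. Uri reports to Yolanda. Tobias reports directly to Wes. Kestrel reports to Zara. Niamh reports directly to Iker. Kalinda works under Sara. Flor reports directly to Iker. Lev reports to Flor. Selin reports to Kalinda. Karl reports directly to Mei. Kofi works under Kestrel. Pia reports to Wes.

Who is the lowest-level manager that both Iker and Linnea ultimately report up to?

Iker's chain of managers is Vivienne, Kaia, Wes. Linnea's chain of managers is Kaia, Wes. The first manager that appears in both chains is Kaia.

Kaia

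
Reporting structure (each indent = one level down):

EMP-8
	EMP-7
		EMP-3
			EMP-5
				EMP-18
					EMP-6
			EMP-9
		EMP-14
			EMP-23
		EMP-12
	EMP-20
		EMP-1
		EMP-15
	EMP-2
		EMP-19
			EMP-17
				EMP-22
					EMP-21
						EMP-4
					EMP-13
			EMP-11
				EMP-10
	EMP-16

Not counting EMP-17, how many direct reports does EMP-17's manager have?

1

EMP-17 reports to EMP-19. EMP-19's other direct reports are EMP-11 — 1 peer.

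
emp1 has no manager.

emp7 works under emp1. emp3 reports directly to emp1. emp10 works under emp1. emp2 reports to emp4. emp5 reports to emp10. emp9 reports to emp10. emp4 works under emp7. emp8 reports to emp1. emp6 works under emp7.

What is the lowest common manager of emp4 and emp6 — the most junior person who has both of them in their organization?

emp7

emp4's chain of managers is emp7, emp1. emp6's chain of managers is emp7, emp1. The first manager that appears in both chains is emp7.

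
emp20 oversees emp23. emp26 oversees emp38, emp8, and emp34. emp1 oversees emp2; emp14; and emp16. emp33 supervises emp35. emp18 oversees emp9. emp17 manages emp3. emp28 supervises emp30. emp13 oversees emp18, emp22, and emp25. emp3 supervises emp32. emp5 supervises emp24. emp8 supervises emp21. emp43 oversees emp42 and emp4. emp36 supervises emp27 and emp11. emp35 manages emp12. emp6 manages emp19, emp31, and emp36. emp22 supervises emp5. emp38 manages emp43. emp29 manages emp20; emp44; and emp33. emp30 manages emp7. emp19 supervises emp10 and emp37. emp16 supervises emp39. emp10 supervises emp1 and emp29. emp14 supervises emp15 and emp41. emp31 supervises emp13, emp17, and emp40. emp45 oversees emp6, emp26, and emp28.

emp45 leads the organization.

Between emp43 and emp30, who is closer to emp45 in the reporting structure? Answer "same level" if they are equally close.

emp30

emp43 is 3 levels below emp45; emp30 is 2. emp30 is higher.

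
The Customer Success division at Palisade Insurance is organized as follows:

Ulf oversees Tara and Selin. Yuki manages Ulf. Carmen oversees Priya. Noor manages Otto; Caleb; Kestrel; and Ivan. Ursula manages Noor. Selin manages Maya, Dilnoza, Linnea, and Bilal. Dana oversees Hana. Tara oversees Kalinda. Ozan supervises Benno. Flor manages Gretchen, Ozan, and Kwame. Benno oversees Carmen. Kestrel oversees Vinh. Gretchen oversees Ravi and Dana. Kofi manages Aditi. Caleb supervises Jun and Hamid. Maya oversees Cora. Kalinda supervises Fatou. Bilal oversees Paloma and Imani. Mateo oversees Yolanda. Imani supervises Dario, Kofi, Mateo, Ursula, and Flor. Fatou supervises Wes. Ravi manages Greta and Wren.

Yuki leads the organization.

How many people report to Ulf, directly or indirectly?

Ulf directly manages Tara, Selin. Under Tara: Kalinda, Fatou, Wes (3). Under Selin: Linnea, Dilnoza, Maya, Cora, Bilal, Paloma, Imani, Mateo, Yolanda, Kofi, Aditi, Dario, Flor, Kwame, Ozan, Benno, Carmen, Priya, Gretchen, Ravi, Wren, Greta, Dana, Hana, Ursula, Noor, Ivan, Kestrel, Vinh, Caleb, Hamid, Jun, Otto (33). So Ulf's organization is 2 direct reports plus everyone under them: 4 + 34 = 38.

38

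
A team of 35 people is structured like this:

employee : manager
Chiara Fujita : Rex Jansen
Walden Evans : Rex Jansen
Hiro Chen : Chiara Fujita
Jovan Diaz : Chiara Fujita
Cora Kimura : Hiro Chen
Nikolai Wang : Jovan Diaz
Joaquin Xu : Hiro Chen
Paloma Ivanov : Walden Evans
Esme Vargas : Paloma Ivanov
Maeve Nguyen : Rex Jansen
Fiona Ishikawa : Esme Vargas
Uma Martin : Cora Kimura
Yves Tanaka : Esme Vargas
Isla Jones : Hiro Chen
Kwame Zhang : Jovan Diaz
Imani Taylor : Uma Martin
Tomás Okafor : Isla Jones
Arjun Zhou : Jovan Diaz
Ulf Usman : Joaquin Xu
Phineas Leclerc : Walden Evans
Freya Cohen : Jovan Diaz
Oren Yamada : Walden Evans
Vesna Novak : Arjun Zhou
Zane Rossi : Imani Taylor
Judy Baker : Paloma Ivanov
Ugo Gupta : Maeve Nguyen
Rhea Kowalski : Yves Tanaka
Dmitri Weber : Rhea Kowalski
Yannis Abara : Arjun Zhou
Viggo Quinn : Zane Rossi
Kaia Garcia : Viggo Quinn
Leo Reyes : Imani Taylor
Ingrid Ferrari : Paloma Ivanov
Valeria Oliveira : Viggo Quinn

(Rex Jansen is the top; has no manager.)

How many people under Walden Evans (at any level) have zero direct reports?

6

The people in Walden Evans's organization with no one reporting to them are Oren Yamada, Phineas Leclerc, Ingrid Ferrari, Judy Baker, Dmitri Weber, Fiona Ishikawa. That is 6.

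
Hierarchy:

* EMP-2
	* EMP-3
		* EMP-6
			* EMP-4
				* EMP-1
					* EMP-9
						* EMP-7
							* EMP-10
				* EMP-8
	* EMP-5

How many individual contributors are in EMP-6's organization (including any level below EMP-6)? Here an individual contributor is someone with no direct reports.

The people in EMP-6's organization with no one reporting to them are EMP-8, EMP-10. That is 2.

2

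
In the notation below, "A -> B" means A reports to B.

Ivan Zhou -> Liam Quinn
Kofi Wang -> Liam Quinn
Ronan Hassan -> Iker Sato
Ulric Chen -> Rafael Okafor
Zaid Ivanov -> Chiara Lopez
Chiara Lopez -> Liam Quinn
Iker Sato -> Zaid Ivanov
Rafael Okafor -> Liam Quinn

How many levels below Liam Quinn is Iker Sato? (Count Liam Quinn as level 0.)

Chain from Iker Sato up to Liam Quinn: Iker Sato → Zaid Ivanov → Chiara Lopez → Liam Quinn. That is 3 steps up, so Iker Sato is 3 levels below Liam Quinn.

3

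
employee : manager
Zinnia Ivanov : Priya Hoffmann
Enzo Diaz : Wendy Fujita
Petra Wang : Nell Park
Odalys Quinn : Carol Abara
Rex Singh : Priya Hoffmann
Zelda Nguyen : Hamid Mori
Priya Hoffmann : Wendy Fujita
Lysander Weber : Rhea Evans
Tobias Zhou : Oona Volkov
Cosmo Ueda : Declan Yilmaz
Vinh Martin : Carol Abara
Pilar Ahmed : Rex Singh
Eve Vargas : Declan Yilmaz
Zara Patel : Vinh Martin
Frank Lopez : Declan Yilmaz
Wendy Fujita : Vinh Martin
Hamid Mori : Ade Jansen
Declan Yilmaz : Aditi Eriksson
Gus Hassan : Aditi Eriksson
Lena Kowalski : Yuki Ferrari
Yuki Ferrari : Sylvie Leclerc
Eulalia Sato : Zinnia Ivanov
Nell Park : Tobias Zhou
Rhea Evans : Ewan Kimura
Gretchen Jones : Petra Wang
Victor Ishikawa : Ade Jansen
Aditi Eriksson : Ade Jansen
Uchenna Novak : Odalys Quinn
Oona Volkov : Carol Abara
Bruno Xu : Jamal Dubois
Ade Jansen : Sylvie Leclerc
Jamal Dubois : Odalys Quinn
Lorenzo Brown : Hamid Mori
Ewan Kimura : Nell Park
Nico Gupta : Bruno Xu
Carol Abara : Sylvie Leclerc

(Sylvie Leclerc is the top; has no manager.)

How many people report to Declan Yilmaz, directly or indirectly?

Declan Yilmaz directly manages Frank Lopez, Cosmo Ueda, Eve Vargas. Frank Lopez has no reports. Cosmo Ueda has no reports. Eve Vargas has no reports. So Declan Yilmaz's organization is 3 direct reports plus everyone under them: 1 + 1 + 1 = 3.

3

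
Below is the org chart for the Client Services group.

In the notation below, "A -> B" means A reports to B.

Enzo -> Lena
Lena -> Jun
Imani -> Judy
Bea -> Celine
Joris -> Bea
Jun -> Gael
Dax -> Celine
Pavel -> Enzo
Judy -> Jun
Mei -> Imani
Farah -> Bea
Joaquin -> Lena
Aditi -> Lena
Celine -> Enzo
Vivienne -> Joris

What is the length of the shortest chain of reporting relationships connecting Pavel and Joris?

Pavel is 1 level below Enzo, and Joris is 3 levels below Enzo (their lowest common manager). The shortest path runs up from Pavel to Enzo and back down to Joris: 1 + 3 = 4 links.

4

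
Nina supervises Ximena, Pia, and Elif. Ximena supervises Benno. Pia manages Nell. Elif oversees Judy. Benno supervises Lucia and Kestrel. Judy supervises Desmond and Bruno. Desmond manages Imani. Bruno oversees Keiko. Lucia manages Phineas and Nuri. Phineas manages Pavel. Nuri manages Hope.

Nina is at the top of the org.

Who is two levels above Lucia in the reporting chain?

Ximena

Lucia reports to Benno, and Benno reports to Ximena. So Lucia's skip-level manager is Ximena.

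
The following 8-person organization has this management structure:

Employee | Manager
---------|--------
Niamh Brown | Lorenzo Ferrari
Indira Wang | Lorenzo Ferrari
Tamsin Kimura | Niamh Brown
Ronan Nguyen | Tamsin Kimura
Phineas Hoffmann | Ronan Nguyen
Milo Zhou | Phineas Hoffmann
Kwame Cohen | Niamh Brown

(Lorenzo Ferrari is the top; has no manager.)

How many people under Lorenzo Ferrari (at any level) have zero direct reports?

3

The people in Lorenzo Ferrari's organization with no one reporting to them are Indira Wang, Kwame Cohen, Milo Zhou. That is 3.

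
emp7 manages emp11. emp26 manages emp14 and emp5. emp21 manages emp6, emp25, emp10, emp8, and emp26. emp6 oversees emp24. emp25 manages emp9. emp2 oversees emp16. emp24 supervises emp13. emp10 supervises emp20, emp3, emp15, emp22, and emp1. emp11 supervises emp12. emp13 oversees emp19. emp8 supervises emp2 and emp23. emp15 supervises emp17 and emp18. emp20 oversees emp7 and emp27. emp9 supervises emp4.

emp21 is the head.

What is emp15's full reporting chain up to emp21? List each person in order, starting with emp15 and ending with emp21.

emp15 reports to emp10. emp10 reports to emp21. emp21 is at the top.

emp15 -> emp10 -> emp21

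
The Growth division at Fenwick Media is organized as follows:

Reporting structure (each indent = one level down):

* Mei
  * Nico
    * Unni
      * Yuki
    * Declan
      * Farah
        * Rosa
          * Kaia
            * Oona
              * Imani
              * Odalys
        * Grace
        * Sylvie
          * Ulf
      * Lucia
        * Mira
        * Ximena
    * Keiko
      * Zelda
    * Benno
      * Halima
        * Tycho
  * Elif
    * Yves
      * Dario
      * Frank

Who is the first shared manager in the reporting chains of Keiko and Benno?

Nico

Keiko's chain of managers is Nico, Mei. Benno's chain of managers is Nico, Mei. The first manager that appears in both chains is Nico.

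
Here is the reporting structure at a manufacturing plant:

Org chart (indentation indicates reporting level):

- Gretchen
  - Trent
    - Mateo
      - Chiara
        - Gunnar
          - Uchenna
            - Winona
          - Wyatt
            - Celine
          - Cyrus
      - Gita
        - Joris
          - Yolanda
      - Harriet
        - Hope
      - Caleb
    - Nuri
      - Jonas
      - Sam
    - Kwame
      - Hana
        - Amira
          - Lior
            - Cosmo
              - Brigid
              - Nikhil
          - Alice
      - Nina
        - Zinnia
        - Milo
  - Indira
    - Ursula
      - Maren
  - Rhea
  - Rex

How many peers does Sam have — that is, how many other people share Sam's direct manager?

1

Sam reports to Nuri. Nuri's other direct reports are Jonas — 1 peer.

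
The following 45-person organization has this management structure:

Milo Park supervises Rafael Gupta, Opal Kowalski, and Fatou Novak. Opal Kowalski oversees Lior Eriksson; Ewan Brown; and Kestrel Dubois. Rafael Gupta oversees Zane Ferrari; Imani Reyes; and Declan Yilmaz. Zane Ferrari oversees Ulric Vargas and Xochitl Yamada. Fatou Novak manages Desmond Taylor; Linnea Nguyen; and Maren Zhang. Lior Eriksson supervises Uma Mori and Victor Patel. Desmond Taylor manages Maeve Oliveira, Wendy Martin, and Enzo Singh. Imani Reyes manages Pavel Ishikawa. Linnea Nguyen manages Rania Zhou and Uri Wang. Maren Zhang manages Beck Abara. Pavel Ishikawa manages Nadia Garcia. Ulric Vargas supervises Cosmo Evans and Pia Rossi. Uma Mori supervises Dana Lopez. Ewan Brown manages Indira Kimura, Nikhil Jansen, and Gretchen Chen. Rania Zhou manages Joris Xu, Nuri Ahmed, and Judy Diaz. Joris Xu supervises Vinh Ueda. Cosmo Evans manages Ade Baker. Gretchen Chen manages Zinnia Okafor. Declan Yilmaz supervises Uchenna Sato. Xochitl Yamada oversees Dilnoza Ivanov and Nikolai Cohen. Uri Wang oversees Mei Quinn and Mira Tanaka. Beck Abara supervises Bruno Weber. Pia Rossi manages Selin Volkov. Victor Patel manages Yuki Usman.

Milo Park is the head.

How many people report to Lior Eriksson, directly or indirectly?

Lior Eriksson directly manages Uma Mori, Victor Patel. Under Uma Mori: Dana Lopez (1). Under Victor Patel: Yuki Usman (1). So Lior Eriksson's organization is 2 direct reports plus everyone under them: 2 + 2 = 4.

4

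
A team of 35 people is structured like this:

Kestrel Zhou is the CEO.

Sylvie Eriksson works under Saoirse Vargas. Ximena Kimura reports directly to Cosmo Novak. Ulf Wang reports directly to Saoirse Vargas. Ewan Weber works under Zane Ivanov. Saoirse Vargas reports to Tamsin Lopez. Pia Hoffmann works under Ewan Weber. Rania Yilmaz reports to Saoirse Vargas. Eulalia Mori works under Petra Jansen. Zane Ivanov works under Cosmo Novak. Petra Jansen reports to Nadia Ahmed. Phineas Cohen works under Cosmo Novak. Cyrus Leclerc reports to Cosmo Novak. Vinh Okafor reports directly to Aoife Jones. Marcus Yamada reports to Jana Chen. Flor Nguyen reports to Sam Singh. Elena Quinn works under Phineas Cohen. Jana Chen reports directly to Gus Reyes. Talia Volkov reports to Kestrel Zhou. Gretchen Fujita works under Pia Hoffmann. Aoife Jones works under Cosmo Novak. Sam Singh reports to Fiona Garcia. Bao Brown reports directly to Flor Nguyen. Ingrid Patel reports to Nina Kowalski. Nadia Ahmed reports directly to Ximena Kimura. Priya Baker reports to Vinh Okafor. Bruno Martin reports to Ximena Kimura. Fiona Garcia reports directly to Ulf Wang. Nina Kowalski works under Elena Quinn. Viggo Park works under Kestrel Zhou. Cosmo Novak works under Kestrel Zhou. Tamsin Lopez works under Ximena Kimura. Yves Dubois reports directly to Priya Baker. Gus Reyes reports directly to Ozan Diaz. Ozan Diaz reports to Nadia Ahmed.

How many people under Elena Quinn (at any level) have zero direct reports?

1

The only person in Elena Quinn's organization with no one reporting to them is Ingrid Patel. That is 1.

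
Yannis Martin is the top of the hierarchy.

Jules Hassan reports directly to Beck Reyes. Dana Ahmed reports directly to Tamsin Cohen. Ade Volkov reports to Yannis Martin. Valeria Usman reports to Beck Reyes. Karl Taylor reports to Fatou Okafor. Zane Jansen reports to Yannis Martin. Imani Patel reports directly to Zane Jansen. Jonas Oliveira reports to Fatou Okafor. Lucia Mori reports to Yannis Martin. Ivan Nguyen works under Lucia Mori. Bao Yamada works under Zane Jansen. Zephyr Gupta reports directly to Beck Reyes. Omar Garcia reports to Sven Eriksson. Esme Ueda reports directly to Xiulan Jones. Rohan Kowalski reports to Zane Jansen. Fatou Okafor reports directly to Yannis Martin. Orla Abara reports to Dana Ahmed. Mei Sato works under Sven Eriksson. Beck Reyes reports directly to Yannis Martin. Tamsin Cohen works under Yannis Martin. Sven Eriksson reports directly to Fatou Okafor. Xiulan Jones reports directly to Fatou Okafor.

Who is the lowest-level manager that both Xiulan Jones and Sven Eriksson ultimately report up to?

Xiulan Jones's chain of managers is Fatou Okafor, Yannis Martin. Sven Eriksson's chain of managers is Fatou Okafor, Yannis Martin. The first manager that appears in both chains is Fatou Okafor.

Fatou Okafor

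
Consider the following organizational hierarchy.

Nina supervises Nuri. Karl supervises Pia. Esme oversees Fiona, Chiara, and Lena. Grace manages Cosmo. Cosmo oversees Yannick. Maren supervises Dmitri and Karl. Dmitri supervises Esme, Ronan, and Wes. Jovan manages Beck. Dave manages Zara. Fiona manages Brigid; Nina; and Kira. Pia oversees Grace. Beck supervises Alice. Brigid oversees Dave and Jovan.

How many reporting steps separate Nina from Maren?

4

Chain from Nina up to Maren: Nina → Fiona → Esme → Dmitri → Maren. That is 4 steps up, so Nina is 4 levels below Maren.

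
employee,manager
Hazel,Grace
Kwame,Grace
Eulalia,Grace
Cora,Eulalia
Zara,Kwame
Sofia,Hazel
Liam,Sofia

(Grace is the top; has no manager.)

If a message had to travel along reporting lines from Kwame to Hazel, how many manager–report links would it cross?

Kwame is 1 level below Grace, and Hazel is 1 level below Grace (their lowest common manager). The shortest path runs up from Kwame to Grace and back down to Hazel: 1 + 1 = 2 links.

2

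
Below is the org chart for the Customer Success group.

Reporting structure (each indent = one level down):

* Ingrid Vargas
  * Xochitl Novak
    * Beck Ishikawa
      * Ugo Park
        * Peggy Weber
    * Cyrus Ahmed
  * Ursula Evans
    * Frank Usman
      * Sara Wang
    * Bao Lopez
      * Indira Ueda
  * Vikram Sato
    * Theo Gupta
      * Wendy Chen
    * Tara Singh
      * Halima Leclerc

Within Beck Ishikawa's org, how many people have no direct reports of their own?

The only person in Beck Ishikawa's organization with no one reporting to them is Peggy Weber. That is 1.

1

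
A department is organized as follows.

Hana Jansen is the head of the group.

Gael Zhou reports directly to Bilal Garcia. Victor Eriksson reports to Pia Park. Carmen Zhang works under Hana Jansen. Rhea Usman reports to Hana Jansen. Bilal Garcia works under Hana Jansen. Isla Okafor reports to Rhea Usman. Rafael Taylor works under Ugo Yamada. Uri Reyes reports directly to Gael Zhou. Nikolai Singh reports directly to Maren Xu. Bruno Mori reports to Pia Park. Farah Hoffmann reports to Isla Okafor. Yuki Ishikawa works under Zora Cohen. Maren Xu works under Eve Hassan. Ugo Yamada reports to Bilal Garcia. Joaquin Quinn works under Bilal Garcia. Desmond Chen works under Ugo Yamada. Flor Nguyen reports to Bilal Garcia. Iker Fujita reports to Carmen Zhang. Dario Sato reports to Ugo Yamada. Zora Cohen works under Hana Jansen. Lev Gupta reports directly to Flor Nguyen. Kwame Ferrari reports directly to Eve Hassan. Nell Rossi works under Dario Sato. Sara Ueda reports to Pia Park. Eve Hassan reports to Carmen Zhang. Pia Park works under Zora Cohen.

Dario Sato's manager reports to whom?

Dario Sato reports to Ugo Yamada, and Ugo Yamada reports to Bilal Garcia. So Dario Sato's skip-level manager is Bilal Garcia.

Bilal Garcia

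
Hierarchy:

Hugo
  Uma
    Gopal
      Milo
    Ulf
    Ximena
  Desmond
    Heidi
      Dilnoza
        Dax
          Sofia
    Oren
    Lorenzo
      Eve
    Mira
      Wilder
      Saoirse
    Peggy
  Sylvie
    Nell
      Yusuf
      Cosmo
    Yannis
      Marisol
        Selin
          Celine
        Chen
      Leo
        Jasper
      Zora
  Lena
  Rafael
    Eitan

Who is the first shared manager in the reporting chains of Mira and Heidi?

Desmond

Mira's chain of managers is Desmond, Hugo. Heidi's chain of managers is Desmond, Hugo. The first manager that appears in both chains is Desmond.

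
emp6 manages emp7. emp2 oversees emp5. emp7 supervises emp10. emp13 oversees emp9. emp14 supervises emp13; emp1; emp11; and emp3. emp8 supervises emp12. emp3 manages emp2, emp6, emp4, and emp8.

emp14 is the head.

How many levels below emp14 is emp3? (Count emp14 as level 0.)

1

Chain from emp3 up to emp14: emp3 → emp14. That is 1 step up, so emp3 is 1 level below emp14.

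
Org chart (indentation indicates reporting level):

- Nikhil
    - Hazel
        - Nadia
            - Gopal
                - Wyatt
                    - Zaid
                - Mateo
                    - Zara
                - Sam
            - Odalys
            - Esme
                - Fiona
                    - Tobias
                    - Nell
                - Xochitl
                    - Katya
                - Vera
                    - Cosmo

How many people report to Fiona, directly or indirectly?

2

Fiona directly manages Tobias, Nell. Tobias has no reports. Nell has no reports. So Fiona's organization is 2 direct reports plus everyone under them: 1 + 1 = 2.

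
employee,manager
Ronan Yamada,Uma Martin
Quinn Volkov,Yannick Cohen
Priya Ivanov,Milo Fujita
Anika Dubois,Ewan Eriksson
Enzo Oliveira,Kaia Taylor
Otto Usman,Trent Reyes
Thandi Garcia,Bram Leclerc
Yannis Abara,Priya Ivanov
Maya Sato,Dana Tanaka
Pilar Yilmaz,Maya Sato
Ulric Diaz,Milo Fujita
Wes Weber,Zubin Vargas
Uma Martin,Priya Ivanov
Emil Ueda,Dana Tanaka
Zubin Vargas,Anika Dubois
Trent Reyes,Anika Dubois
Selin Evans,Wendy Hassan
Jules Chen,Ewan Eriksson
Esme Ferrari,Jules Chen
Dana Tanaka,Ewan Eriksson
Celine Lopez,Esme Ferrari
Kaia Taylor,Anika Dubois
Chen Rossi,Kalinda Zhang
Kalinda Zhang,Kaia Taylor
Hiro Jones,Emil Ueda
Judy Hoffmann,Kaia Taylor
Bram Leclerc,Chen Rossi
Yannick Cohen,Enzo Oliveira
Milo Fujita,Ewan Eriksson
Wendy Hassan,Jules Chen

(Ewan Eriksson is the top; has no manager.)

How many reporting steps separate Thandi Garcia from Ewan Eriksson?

Chain from Thandi Garcia up to Ewan Eriksson: Thandi Garcia → Bram Leclerc → Chen Rossi → Kalinda Zhang → Kaia Taylor → Anika Dubois → Ewan Eriksson. That is 6 steps up, so Thandi Garcia is 6 levels below Ewan Eriksson.

6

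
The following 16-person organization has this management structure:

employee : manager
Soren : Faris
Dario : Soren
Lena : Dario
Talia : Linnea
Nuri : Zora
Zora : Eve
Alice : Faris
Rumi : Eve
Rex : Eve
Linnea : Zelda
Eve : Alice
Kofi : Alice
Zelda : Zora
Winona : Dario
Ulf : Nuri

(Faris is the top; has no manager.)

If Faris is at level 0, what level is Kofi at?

2

Chain from Kofi up to Faris: Kofi → Alice → Faris. That is 2 steps up, so Kofi is 2 levels below Faris.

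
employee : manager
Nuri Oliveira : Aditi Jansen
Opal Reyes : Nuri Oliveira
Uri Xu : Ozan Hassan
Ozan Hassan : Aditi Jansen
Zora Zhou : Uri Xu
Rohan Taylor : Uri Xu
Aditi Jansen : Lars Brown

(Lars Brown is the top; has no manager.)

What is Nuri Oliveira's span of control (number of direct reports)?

1

Nuri Oliveira directly manages Opal Reyes. That is 1 direct report.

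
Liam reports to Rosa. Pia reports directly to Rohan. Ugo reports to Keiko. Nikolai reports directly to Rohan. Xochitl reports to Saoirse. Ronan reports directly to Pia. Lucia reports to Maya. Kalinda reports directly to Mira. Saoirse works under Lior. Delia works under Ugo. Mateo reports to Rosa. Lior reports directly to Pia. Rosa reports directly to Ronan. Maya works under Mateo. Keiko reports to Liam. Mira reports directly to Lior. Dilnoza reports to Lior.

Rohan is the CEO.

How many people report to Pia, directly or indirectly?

Pia directly manages Ronan, Lior. Under Ronan: Rosa, Mateo, Maya, Lucia, Liam, Keiko, Ugo, Delia (8). Under Lior: Dilnoza, Mira, Kalinda, Saoirse, Xochitl (5). So Pia's organization is 2 direct reports plus everyone under them: 9 + 6 = 15.

15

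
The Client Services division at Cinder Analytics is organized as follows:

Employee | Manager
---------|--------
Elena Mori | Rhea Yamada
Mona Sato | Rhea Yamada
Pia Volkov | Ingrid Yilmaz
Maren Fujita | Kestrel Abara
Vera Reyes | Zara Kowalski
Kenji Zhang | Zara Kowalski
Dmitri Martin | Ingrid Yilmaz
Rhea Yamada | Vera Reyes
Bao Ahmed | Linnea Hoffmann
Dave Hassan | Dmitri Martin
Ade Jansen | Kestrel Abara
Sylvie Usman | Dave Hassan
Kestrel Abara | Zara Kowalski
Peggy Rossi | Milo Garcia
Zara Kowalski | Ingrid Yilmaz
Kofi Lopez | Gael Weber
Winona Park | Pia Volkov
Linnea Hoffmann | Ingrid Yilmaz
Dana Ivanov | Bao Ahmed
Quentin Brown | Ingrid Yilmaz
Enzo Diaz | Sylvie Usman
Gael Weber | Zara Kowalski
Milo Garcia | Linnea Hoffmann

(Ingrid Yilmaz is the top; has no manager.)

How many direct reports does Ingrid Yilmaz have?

Ingrid Yilmaz directly manages Zara Kowalski, Linnea Hoffmann, Dmitri Martin, Pia Volkov, Quentin Brown. That is 5 direct reports.

5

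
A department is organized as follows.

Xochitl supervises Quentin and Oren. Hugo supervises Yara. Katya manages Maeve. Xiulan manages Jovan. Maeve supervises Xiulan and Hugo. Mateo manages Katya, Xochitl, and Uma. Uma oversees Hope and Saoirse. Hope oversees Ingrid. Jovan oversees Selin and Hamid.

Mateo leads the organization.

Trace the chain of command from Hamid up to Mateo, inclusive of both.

Hamid -> Jovan -> Xiulan -> Maeve -> Katya -> Mateo

Hamid reports to Jovan. Jovan reports to Xiulan. Xiulan reports to Maeve. Maeve reports to Katya. Katya reports to Mateo. Mateo is at the top.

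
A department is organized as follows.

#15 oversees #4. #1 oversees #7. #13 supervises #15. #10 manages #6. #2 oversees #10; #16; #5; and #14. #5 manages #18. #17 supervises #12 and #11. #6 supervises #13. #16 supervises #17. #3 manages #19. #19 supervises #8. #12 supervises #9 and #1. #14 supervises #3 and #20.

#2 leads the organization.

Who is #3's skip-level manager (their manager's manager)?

#2

#3 reports to #14, and #14 reports to #2. So #3's skip-level manager is #2.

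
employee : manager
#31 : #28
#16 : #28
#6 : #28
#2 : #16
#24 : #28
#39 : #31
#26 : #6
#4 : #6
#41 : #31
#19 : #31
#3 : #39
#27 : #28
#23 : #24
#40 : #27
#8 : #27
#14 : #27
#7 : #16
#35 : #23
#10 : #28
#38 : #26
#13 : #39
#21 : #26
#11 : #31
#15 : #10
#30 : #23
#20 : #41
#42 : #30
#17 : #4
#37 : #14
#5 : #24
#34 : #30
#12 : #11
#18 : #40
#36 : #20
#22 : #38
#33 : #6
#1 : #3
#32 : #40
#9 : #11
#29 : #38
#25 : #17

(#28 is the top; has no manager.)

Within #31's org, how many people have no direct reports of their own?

6

The people in #31's organization with no one reporting to them are #9, #12, #19, #36, #13, #1. That is 6.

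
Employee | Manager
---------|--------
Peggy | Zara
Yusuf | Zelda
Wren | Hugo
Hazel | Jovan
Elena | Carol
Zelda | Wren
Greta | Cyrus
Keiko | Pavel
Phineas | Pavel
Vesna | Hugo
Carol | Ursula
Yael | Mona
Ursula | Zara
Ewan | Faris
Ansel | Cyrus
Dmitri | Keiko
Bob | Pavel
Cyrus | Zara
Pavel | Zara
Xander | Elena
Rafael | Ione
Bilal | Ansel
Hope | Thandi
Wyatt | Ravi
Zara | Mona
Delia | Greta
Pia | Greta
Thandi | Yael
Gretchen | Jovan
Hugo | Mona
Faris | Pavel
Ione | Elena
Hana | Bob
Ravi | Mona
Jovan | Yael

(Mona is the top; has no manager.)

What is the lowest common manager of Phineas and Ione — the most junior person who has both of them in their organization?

Zara

Phineas's chain of managers is Pavel, Zara, Mona. Ione's chain of managers is Elena, Carol, Ursula, Zara, Mona. The first manager that appears in both chains is Zara.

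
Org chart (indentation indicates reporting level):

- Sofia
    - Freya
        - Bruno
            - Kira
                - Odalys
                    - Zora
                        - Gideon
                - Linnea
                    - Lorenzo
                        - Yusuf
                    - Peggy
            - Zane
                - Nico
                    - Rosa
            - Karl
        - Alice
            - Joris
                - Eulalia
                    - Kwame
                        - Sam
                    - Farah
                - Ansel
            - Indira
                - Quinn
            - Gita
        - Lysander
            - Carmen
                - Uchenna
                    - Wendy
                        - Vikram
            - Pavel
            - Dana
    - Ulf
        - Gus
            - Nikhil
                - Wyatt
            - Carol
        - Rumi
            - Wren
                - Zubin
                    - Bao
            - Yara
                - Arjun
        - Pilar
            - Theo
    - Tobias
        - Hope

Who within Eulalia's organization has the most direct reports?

Direct-report counts within Eulalia's organization: Eulalia has 2; Kwame has 1. The largest is 2, held by Eulalia.

Eulalia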